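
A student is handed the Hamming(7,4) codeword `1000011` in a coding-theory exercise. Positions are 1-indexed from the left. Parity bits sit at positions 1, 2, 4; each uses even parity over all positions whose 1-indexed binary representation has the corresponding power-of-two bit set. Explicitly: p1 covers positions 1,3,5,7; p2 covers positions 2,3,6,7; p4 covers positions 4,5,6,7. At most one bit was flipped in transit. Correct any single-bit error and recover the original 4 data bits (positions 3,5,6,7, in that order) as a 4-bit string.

0011

s1: b1⊕b3⊕b5⊕b7 = 1⊕0⊕0⊕1 = 0
s2: b2⊕b3⊕b6⊕b7 = 0⊕0⊕1⊕1 = 0
s4: b4⊕b5⊕b6⊕b7 = 0⊕0⊕1⊕1 = 0
Syndrome (s4...s1) = 000 → position 0 (no error).
No correction needed.
Data bits at positions 3,5,6,7: 0011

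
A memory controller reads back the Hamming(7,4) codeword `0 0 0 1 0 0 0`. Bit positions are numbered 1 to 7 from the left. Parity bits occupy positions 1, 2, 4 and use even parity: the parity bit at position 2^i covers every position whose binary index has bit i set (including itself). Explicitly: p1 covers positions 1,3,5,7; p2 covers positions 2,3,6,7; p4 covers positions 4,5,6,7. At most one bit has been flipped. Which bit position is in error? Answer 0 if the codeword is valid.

4

s1: b1⊕b3⊕b5⊕b7 = 0⊕0⊕0⊕0 = 0
s2: b2⊕b3⊕b6⊕b7 = 0⊕0⊕0⊕0 = 0
s4: b4⊕b5⊕b6⊕b7 = 1⊕0⊕0⊕0 = 1
Syndrome (s4...s1) = 100 → position 4.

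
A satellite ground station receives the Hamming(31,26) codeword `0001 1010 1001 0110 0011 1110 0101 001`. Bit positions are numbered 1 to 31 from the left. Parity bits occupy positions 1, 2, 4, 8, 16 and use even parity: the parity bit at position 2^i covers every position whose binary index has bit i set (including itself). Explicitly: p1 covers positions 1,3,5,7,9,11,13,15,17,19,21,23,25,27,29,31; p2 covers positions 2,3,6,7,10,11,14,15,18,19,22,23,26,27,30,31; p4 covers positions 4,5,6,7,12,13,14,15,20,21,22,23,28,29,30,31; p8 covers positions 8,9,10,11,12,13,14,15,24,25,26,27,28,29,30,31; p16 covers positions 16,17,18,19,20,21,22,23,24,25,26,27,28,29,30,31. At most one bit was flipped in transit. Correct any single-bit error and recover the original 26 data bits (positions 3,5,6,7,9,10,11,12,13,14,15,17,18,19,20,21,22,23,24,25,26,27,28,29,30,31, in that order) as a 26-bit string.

s1: b1⊕b3⊕b5⊕b7⊕b9⊕b11⊕b13⊕b15⊕b17⊕b19⊕b21⊕b23⊕b25⊕b27⊕b29⊕b31 = 0⊕0⊕1⊕1⊕1⊕0⊕0⊕1⊕0⊕1⊕1⊕1⊕0⊕0⊕0⊕1 = 0
s2: b2⊕b3⊕b6⊕b7⊕b10⊕b11⊕b14⊕b15⊕b18⊕b19⊕b22⊕b23⊕b26⊕b27⊕b30⊕b31 = 0⊕0⊕0⊕1⊕0⊕0⊕1⊕1⊕0⊕1⊕1⊕1⊕1⊕0⊕0⊕1 = 0
s4: b4⊕b5⊕b6⊕b7⊕b12⊕b13⊕b14⊕b15⊕b20⊕b21⊕b22⊕b23⊕b28⊕b29⊕b30⊕b31 = 1⊕1⊕0⊕1⊕1⊕0⊕1⊕1⊕1⊕1⊕1⊕1⊕1⊕0⊕0⊕1 = 0
s8: b8⊕b9⊕b10⊕b11⊕b12⊕b13⊕b14⊕b15⊕b24⊕b25⊕b26⊕b27⊕b28⊕b29⊕b30⊕b31 = 0⊕1⊕0⊕0⊕1⊕0⊕1⊕1⊕0⊕0⊕1⊕0⊕1⊕0⊕0⊕1 = 1
s16: b16⊕b17⊕b18⊕b19⊕b20⊕b21⊕b22⊕b23⊕b24⊕b25⊕b26⊕b27⊕b28⊕b29⊕b30⊕b31 = 0⊕0⊕0⊕1⊕1⊕1⊕1⊕1⊕0⊕0⊕1⊕0⊕1⊕0⊕0⊕1 = 0
Syndrome (s16...s1) = 01000 → position 8.
Flip bit 8: corrected codeword = 0001101110010110001111100101001
Data bits at positions 3,5,6,7,9,10,11,12,13,14,15,17,18,19,20,21,22,23,24,25,26,27,28,29,30,31: 01011001011001111100101001

01011001011001111100101001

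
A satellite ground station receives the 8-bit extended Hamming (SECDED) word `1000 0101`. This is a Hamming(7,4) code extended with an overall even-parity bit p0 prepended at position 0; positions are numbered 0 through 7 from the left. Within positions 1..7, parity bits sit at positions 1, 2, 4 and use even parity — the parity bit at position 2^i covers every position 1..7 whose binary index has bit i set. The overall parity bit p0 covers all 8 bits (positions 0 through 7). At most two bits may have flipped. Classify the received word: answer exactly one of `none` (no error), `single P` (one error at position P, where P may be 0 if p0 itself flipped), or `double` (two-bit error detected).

s1: b1⊕b3⊕b5⊕b7 = 0⊕0⊕1⊕1 = 0
s2: b2⊕b3⊕b6⊕b7 = 0⊕0⊕0⊕1 = 1
s4: b4⊕b5⊕b6⊕b7 = 0⊕1⊕0⊕1 = 0
Syndrome (s4...s1) = 010 → position 2.
Overall parity (XOR of all 8 bits, including p0): 1⊕0⊕0⊕0⊕0⊕1⊕0⊕1 = 1
Overall=1, syndrome position=2 → single-bit error at position 2.

single 2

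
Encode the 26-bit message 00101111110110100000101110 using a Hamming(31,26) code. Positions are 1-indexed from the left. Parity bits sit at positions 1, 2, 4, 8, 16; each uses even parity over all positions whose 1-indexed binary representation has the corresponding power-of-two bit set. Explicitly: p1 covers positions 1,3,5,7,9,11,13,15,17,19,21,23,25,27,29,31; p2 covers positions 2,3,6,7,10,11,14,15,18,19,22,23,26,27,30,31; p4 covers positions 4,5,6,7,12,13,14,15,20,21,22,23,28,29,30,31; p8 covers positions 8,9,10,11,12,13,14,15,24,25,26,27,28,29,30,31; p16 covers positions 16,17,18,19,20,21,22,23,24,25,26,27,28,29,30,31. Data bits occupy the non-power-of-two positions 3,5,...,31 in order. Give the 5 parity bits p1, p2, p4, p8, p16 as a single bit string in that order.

11001

Place data bits at non-power-of-two positions: b3=0, b5=0, b6=1, b7=0, b9=1, b10=1, b11=1, b12=1, b13=1, b14=1, b15=0, b17=1, b18=1, b19=0, b20=1, b21=0, b22=0, b23=0, b24=0, b25=0, b26=1, b27=0, b28=1, b29=1, b30=1, b31=0.
p1 = XOR of data positions {3,5,7,9,11,13,15,17,19,21,23,25,27,29,31} = 0⊕0⊕0⊕1⊕1⊕1⊕0⊕1⊕0⊕0⊕0⊕0⊕0⊕1⊕0 = 1
p2 = XOR of data positions {3,6,7,10,11,14,15,18,19,22,23,26,27,30,31} = 0⊕1⊕0⊕1⊕1⊕1⊕0⊕1⊕0⊕0⊕0⊕1⊕0⊕1⊕0 = 1
p4 = XOR of data positions {5,6,7,12,13,14,15,20,21,22,23,28,29,30,31} = 0⊕1⊕0⊕1⊕1⊕1⊕0⊕1⊕0⊕0⊕0⊕1⊕1⊕1⊕0 = 0
p8 = XOR of data positions {9,10,11,12,13,14,15,24,25,26,27,28,29,30,31} = 1⊕1⊕1⊕1⊕1⊕1⊕0⊕0⊕0⊕1⊕0⊕1⊕1⊕1⊕0 = 0
p16 = XOR of data positions {17,18,19,20,21,22,23,24,25,26,27,28,29,30,31} = 1⊕1⊕0⊕1⊕0⊕0⊕0⊕0⊕0⊕1⊕0⊕1⊕1⊕1⊕0 = 1
Parity bits p1,p2,p4,p8,p16 = 11001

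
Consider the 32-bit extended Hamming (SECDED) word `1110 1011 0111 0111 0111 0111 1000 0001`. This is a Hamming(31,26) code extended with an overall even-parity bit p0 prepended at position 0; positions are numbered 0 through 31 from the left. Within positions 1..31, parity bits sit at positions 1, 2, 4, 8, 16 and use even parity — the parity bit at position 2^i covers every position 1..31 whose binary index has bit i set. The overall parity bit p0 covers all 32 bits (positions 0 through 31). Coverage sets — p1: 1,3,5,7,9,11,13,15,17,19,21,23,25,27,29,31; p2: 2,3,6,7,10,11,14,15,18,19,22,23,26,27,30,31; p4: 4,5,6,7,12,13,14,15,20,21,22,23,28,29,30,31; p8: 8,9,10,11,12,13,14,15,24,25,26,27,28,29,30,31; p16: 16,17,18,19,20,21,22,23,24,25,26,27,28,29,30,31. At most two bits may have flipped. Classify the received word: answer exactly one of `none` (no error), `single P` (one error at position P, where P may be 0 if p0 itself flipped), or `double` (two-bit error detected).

s1: b1⊕b3⊕b5⊕b7⊕b9⊕b11⊕b13⊕b15⊕b17⊕b19⊕b21⊕b23⊕b25⊕b27⊕b29⊕b31 = 1⊕0⊕0⊕1⊕1⊕1⊕1⊕1⊕1⊕1⊕1⊕1⊕0⊕0⊕0⊕1 = 1
s2: b2⊕b3⊕b6⊕b7⊕b10⊕b11⊕b14⊕b15⊕b18⊕b19⊕b22⊕b23⊕b26⊕b27⊕b30⊕b31 = 1⊕0⊕1⊕1⊕1⊕1⊕1⊕1⊕1⊕1⊕1⊕1⊕0⊕0⊕0⊕1 = 0
s4: b4⊕b5⊕b6⊕b7⊕b12⊕b13⊕b14⊕b15⊕b20⊕b21⊕b22⊕b23⊕b28⊕b29⊕b30⊕b31 = 1⊕0⊕1⊕1⊕0⊕1⊕1⊕1⊕0⊕1⊕1⊕1⊕0⊕0⊕0⊕1 = 0
s8: b8⊕b9⊕b10⊕b11⊕b12⊕b13⊕b14⊕b15⊕b24⊕b25⊕b26⊕b27⊕b28⊕b29⊕b30⊕b31 = 0⊕1⊕1⊕1⊕0⊕1⊕1⊕1⊕1⊕0⊕0⊕0⊕0⊕0⊕0⊕1 = 0
s16: b16⊕b17⊕b18⊕b19⊕b20⊕b21⊕b22⊕b23⊕b24⊕b25⊕b26⊕b27⊕b28⊕b29⊕b30⊕b31 = 0⊕1⊕1⊕1⊕0⊕1⊕1⊕1⊕1⊕0⊕0⊕0⊕0⊕0⊕0⊕1 = 0
Syndrome (s16...s1) = 00001 → position 1.
Overall parity (XOR of all 32 bits, including p0): 1⊕1⊕1⊕0⊕1⊕0⊕1⊕1⊕0⊕1⊕1⊕1⊕0⊕1⊕1⊕1⊕0⊕1⊕1⊕1⊕0⊕1⊕1⊕1⊕1⊕0⊕0⊕0⊕0⊕0⊕0⊕1 = 0
Overall=0, syndrome position=1 → double-bit error detected (uncorrectable).

double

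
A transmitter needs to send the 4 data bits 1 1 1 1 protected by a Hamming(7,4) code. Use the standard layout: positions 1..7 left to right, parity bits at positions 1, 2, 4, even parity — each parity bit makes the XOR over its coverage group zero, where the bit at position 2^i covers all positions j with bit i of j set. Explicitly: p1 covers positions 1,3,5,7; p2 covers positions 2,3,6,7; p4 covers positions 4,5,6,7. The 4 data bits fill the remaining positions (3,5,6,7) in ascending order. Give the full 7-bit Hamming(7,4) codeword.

1111111

Place data bits at non-power-of-two positions: b3=1, b5=1, b6=1, b7=1.
p1 = XOR of data positions {3,5,7} = 1⊕1⊕1 = 1
p2 = XOR of data positions {3,6,7} = 1⊕1⊕1 = 1
p4 = XOR of data positions {5,6,7} = 1⊕1⊕1 = 1
Codeword b1..b7 = 1111111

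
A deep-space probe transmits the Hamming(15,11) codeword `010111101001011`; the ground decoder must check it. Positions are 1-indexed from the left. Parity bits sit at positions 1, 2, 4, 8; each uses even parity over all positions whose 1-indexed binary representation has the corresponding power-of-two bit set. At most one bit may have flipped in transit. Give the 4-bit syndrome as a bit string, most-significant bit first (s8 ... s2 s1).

s1: b1⊕b3⊕b5⊕b7⊕b9⊕b11⊕b13⊕b15 = 0⊕0⊕1⊕1⊕1⊕0⊕0⊕1 = 0
s2: b2⊕b3⊕b6⊕b7⊕b10⊕b11⊕b14⊕b15 = 1⊕0⊕1⊕1⊕0⊕0⊕1⊕1 = 1
s4: b4⊕b5⊕b6⊕b7⊕b12⊕b13⊕b14⊕b15 = 1⊕1⊕1⊕1⊕1⊕0⊕1⊕1 = 1
s8: b8⊕b9⊕b10⊕b11⊕b12⊕b13⊕b14⊕b15 = 0⊕1⊕0⊕0⊕1⊕0⊕1⊕1 = 0
Syndrome (s8...s1) = 0110 → position 6.

0110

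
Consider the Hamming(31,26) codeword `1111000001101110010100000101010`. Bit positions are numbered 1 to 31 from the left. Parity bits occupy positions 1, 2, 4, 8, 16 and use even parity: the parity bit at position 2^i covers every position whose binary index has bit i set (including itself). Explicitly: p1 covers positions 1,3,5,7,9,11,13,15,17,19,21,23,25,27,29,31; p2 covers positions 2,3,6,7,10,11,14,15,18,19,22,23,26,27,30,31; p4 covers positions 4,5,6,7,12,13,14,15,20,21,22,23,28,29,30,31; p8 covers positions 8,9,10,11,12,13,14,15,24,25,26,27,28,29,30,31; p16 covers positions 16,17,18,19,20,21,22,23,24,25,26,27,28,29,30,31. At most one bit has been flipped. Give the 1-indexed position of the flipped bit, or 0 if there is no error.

23

s1: b1⊕b3⊕b5⊕b7⊕b9⊕b11⊕b13⊕b15⊕b17⊕b19⊕b21⊕b23⊕b25⊕b27⊕b29⊕b31 = 1⊕1⊕0⊕0⊕0⊕1⊕1⊕1⊕0⊕0⊕0⊕0⊕0⊕0⊕0⊕0 = 1
s2: b2⊕b3⊕b6⊕b7⊕b10⊕b11⊕b14⊕b15⊕b18⊕b19⊕b22⊕b23⊕b26⊕b27⊕b30⊕b31 = 1⊕1⊕0⊕0⊕1⊕1⊕1⊕1⊕1⊕0⊕0⊕0⊕1⊕0⊕1⊕0 = 1
s4: b4⊕b5⊕b6⊕b7⊕b12⊕b13⊕b14⊕b15⊕b20⊕b21⊕b22⊕b23⊕b28⊕b29⊕b30⊕b31 = 1⊕0⊕0⊕0⊕0⊕1⊕1⊕1⊕1⊕0⊕0⊕0⊕1⊕0⊕1⊕0 = 1
s8: b8⊕b9⊕b10⊕b11⊕b12⊕b13⊕b14⊕b15⊕b24⊕b25⊕b26⊕b27⊕b28⊕b29⊕b30⊕b31 = 0⊕0⊕1⊕1⊕0⊕1⊕1⊕1⊕0⊕0⊕1⊕0⊕1⊕0⊕1⊕0 = 0
s16: b16⊕b17⊕b18⊕b19⊕b20⊕b21⊕b22⊕b23⊕b24⊕b25⊕b26⊕b27⊕b28⊕b29⊕b30⊕b31 = 0⊕0⊕1⊕0⊕1⊕0⊕0⊕0⊕0⊕0⊕1⊕0⊕1⊕0⊕1⊕0 = 1
Syndrome (s16...s1) = 10111 → position 23.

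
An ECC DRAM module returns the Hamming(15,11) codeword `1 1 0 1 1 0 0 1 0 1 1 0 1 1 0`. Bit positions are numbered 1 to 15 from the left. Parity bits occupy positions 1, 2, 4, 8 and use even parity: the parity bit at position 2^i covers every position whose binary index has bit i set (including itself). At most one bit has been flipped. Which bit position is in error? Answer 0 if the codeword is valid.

8

s1: b1⊕b3⊕b5⊕b7⊕b9⊕b11⊕b13⊕b15 = 1⊕0⊕1⊕0⊕0⊕1⊕1⊕0 = 0
s2: b2⊕b3⊕b6⊕b7⊕b10⊕b11⊕b14⊕b15 = 1⊕0⊕0⊕0⊕1⊕1⊕1⊕0 = 0
s4: b4⊕b5⊕b6⊕b7⊕b12⊕b13⊕b14⊕b15 = 1⊕1⊕0⊕0⊕0⊕1⊕1⊕0 = 0
s8: b8⊕b9⊕b10⊕b11⊕b12⊕b13⊕b14⊕b15 = 1⊕0⊕1⊕1⊕0⊕1⊕1⊕0 = 1
Syndrome (s8...s1) = 1000 → position 8.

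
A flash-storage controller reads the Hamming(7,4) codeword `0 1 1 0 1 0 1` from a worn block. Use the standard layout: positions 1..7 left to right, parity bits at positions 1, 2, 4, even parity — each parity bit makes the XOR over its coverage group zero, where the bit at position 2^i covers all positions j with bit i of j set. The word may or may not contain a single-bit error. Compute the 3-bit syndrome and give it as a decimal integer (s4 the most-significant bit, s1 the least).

3

s1: b1⊕b3⊕b5⊕b7 = 0⊕1⊕1⊕1 = 1
s2: b2⊕b3⊕b6⊕b7 = 1⊕1⊕0⊕1 = 1
s4: b4⊕b5⊕b6⊕b7 = 0⊕1⊕0⊕1 = 0
Syndrome (s4...s1) = 011 → position 3.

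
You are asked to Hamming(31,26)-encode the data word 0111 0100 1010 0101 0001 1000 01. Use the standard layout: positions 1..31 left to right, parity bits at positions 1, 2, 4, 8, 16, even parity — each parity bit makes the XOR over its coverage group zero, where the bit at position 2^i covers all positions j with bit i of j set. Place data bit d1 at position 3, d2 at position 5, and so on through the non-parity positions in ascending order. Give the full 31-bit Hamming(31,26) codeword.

0101111001001011001010001100001

Place data bits at non-power-of-two positions: b3=0, b5=1, b6=1, b7=1, b9=0, b10=1, b11=0, b12=0, b13=1, b14=0, b15=1, b17=0, b18=0, b19=1, b20=0, b21=1, b22=0, b23=0, b24=0, b25=1, b26=1, b27=0, b28=0, b29=0, b30=0, b31=1.
p1 = XOR of data positions {3,5,7,9,11,13,15,17,19,21,23,25,27,29,31} = 0⊕1⊕1⊕0⊕0⊕1⊕1⊕0⊕1⊕1⊕0⊕1⊕0⊕0⊕1 = 0
p2 = XOR of data positions {3,6,7,10,11,14,15,18,19,22,23,26,27,30,31} = 0⊕1⊕1⊕1⊕0⊕0⊕1⊕0⊕1⊕0⊕0⊕1⊕0⊕0⊕1 = 1
p4 = XOR of data positions {5,6,7,12,13,14,15,20,21,22,23,28,29,30,31} = 1⊕1⊕1⊕0⊕1⊕0⊕1⊕0⊕1⊕0⊕0⊕0⊕0⊕0⊕1 = 1
p8 = XOR of data positions {9,10,11,12,13,14,15,24,25,26,27,28,29,30,31} = 0⊕1⊕0⊕0⊕1⊕0⊕1⊕0⊕1⊕1⊕0⊕0⊕0⊕0⊕1 = 0
p16 = XOR of data positions {17,18,19,20,21,22,23,24,25,26,27,28,29,30,31} = 0⊕0⊕1⊕0⊕1⊕0⊕0⊕0⊕1⊕1⊕0⊕0⊕0⊕0⊕1 = 1
Codeword b1..b31 = 0101111001001011001010001100001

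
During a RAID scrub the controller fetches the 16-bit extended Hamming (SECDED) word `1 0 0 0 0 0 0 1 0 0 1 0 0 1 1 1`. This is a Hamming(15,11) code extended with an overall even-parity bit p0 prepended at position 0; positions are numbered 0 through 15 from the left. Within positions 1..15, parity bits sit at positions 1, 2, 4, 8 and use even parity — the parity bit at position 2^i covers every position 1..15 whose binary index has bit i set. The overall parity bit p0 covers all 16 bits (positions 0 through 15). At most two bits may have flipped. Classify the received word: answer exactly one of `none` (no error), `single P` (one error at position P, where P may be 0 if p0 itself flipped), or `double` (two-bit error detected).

double

s1: b1⊕b3⊕b5⊕b7⊕b9⊕b11⊕b13⊕b15 = 0⊕0⊕0⊕1⊕0⊕0⊕1⊕1 = 1
s2: b2⊕b3⊕b6⊕b7⊕b10⊕b11⊕b14⊕b15 = 0⊕0⊕0⊕1⊕1⊕0⊕1⊕1 = 0
s4: b4⊕b5⊕b6⊕b7⊕b12⊕b13⊕b14⊕b15 = 0⊕0⊕0⊕1⊕0⊕1⊕1⊕1 = 0
s8: b8⊕b9⊕b10⊕b11⊕b12⊕b13⊕b14⊕b15 = 0⊕0⊕1⊕0⊕0⊕1⊕1⊕1 = 0
Syndrome (s8...s1) = 0001 → position 1.
Overall parity (XOR of all 16 bits, including p0): 1⊕0⊕0⊕0⊕0⊕0⊕0⊕1⊕0⊕0⊕1⊕0⊕0⊕1⊕1⊕1 = 0
Overall=0, syndrome position=1 → double-bit error detected (uncorrectable).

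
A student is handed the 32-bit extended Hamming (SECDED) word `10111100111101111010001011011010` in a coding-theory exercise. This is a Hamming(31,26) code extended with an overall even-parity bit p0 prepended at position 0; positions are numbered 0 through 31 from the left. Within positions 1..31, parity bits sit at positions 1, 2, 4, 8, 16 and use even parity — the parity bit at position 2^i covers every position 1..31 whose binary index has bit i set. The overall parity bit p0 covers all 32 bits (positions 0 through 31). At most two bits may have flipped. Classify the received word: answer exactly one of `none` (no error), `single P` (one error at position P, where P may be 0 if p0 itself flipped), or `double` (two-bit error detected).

s1: b1⊕b3⊕b5⊕b7⊕b9⊕b11⊕b13⊕b15⊕b17⊕b19⊕b21⊕b23⊕b25⊕b27⊕b29⊕b31 = 0⊕1⊕1⊕0⊕1⊕1⊕1⊕1⊕0⊕0⊕0⊕0⊕1⊕1⊕0⊕0 = 0
s2: b2⊕b3⊕b6⊕b7⊕b10⊕b11⊕b14⊕b15⊕b18⊕b19⊕b22⊕b23⊕b26⊕b27⊕b30⊕b31 = 1⊕1⊕0⊕0⊕1⊕1⊕1⊕1⊕1⊕0⊕1⊕0⊕0⊕1⊕1⊕0 = 0
s4: b4⊕b5⊕b6⊕b7⊕b12⊕b13⊕b14⊕b15⊕b20⊕b21⊕b22⊕b23⊕b28⊕b29⊕b30⊕b31 = 1⊕1⊕0⊕0⊕0⊕1⊕1⊕1⊕0⊕0⊕1⊕0⊕1⊕0⊕1⊕0 = 0
s8: b8⊕b9⊕b10⊕b11⊕b12⊕b13⊕b14⊕b15⊕b24⊕b25⊕b26⊕b27⊕b28⊕b29⊕b30⊕b31 = 1⊕1⊕1⊕1⊕0⊕1⊕1⊕1⊕1⊕1⊕0⊕1⊕1⊕0⊕1⊕0 = 0
s16: b16⊕b17⊕b18⊕b19⊕b20⊕b21⊕b22⊕b23⊕b24⊕b25⊕b26⊕b27⊕b28⊕b29⊕b30⊕b31 = 1⊕0⊕1⊕0⊕0⊕0⊕1⊕0⊕1⊕1⊕0⊕1⊕1⊕0⊕1⊕0 = 0
Syndrome (s16...s1) = 00000 → position 0 (no error).
Overall parity (XOR of all 32 bits, including p0): 1⊕0⊕1⊕1⊕1⊕1⊕0⊕0⊕1⊕1⊕1⊕1⊕0⊕1⊕1⊕1⊕1⊕0⊕1⊕0⊕0⊕0⊕1⊕0⊕1⊕1⊕0⊕1⊕1⊕0⊕1⊕0 = 0
Overall=0, syndrome position=0 → no error.

none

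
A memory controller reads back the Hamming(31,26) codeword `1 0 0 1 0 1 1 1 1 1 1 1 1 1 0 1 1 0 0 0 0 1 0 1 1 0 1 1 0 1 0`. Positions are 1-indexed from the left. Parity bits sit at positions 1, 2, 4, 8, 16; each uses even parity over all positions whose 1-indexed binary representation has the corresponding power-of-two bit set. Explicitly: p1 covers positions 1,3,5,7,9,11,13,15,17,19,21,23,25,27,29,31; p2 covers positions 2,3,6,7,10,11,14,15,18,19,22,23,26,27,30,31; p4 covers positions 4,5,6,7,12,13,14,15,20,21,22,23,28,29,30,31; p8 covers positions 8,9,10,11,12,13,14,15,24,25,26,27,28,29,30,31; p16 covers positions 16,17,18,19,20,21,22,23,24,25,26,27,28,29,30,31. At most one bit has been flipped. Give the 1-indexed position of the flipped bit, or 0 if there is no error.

4

s1: b1⊕b3⊕b5⊕b7⊕b9⊕b11⊕b13⊕b15⊕b17⊕b19⊕b21⊕b23⊕b25⊕b27⊕b29⊕b31 = 1⊕0⊕0⊕1⊕1⊕1⊕1⊕0⊕1⊕0⊕0⊕0⊕1⊕1⊕0⊕0 = 0
s2: b2⊕b3⊕b6⊕b7⊕b10⊕b11⊕b14⊕b15⊕b18⊕b19⊕b22⊕b23⊕b26⊕b27⊕b30⊕b31 = 0⊕0⊕1⊕1⊕1⊕1⊕1⊕0⊕0⊕0⊕1⊕0⊕0⊕1⊕1⊕0 = 0
s4: b4⊕b5⊕b6⊕b7⊕b12⊕b13⊕b14⊕b15⊕b20⊕b21⊕b22⊕b23⊕b28⊕b29⊕b30⊕b31 = 1⊕0⊕1⊕1⊕1⊕1⊕1⊕0⊕0⊕0⊕1⊕0⊕1⊕0⊕1⊕0 = 1
s8: b8⊕b9⊕b10⊕b11⊕b12⊕b13⊕b14⊕b15⊕b24⊕b25⊕b26⊕b27⊕b28⊕b29⊕b30⊕b31 = 1⊕1⊕1⊕1⊕1⊕1⊕1⊕0⊕1⊕1⊕0⊕1⊕1⊕0⊕1⊕0 = 0
s16: b16⊕b17⊕b18⊕b19⊕b20⊕b21⊕b22⊕b23⊕b24⊕b25⊕b26⊕b27⊕b28⊕b29⊕b30⊕b31 = 1⊕1⊕0⊕0⊕0⊕0⊕1⊕0⊕1⊕1⊕0⊕1⊕1⊕0⊕1⊕0 = 0
Syndrome (s16...s1) = 00100 → position 4.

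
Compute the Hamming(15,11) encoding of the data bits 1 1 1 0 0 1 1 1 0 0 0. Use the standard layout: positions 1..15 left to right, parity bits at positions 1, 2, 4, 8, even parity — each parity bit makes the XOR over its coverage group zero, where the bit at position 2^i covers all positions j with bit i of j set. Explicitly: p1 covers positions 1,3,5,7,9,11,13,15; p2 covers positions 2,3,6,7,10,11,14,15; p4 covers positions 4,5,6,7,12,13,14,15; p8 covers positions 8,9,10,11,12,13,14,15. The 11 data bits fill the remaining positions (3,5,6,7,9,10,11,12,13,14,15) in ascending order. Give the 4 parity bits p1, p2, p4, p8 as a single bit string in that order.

1011

Place data bits at non-power-of-two positions: b3=1, b5=1, b6=1, b7=0, b9=0, b10=1, b11=1, b12=1, b13=0, b14=0, b15=0.
p1 = XOR of data positions {3,5,7,9,11,13,15} = 1⊕1⊕0⊕0⊕1⊕0⊕0 = 1
p2 = XOR of data positions {3,6,7,10,11,14,15} = 1⊕1⊕0⊕1⊕1⊕0⊕0 = 0
p4 = XOR of data positions {5,6,7,12,13,14,15} = 1⊕1⊕0⊕1⊕0⊕0⊕0 = 1
p8 = XOR of data positions {9,10,11,12,13,14,15} = 0⊕1⊕1⊕1⊕0⊕0⊕0 = 1
Parity bits p1,p2,p4,p8 = 1011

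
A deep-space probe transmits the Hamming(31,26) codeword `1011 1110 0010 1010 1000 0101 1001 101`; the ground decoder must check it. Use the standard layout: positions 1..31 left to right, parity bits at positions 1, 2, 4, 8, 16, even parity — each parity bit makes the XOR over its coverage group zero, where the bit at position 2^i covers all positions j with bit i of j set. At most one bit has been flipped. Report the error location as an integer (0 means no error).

19

s1: b1⊕b3⊕b5⊕b7⊕b9⊕b11⊕b13⊕b15⊕b17⊕b19⊕b21⊕b23⊕b25⊕b27⊕b29⊕b31 = 1⊕1⊕1⊕1⊕0⊕1⊕1⊕1⊕1⊕0⊕0⊕0⊕1⊕0⊕1⊕1 = 1
s2: b2⊕b3⊕b6⊕b7⊕b10⊕b11⊕b14⊕b15⊕b18⊕b19⊕b22⊕b23⊕b26⊕b27⊕b30⊕b31 = 0⊕1⊕1⊕1⊕0⊕1⊕0⊕1⊕0⊕0⊕1⊕0⊕0⊕0⊕0⊕1 = 1
s4: b4⊕b5⊕b6⊕b7⊕b12⊕b13⊕b14⊕b15⊕b20⊕b21⊕b22⊕b23⊕b28⊕b29⊕b30⊕b31 = 1⊕1⊕1⊕1⊕0⊕1⊕0⊕1⊕0⊕0⊕1⊕0⊕1⊕1⊕0⊕1 = 0
s8: b8⊕b9⊕b10⊕b11⊕b12⊕b13⊕b14⊕b15⊕b24⊕b25⊕b26⊕b27⊕b28⊕b29⊕b30⊕b31 = 0⊕0⊕0⊕1⊕0⊕1⊕0⊕1⊕1⊕1⊕0⊕0⊕1⊕1⊕0⊕1 = 0
s16: b16⊕b17⊕b18⊕b19⊕b20⊕b21⊕b22⊕b23⊕b24⊕b25⊕b26⊕b27⊕b28⊕b29⊕b30⊕b31 = 0⊕1⊕0⊕0⊕0⊕0⊕1⊕0⊕1⊕1⊕0⊕0⊕1⊕1⊕0⊕1 = 1
Syndrome (s16...s1) = 10011 → position 19.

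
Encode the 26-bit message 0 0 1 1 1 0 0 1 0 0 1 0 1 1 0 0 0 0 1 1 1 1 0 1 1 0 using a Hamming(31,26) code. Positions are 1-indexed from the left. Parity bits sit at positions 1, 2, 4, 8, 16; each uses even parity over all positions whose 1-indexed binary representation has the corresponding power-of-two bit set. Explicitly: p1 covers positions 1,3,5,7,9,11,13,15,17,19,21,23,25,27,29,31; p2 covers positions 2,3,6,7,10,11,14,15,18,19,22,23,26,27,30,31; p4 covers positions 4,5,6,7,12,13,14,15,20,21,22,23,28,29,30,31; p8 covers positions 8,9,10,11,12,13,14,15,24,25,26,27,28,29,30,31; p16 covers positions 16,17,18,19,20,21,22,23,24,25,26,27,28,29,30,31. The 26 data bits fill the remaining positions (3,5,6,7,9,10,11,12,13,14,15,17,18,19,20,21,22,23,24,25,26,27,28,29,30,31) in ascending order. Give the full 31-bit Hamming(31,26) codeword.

Place data bits at non-power-of-two positions: b3=0, b5=0, b6=1, b7=1, b9=1, b10=0, b11=0, b12=1, b13=0, b14=0, b15=1, b17=0, b18=1, b19=1, b20=0, b21=0, b22=0, b23=0, b24=1, b25=1, b26=1, b27=1, b28=0, b29=1, b30=1, b31=0.
p1 = XOR of data positions {3,5,7,9,11,13,15,17,19,21,23,25,27,29,31} = 0⊕0⊕1⊕1⊕0⊕0⊕1⊕0⊕1⊕0⊕0⊕1⊕1⊕1⊕0 = 1
p2 = XOR of data positions {3,6,7,10,11,14,15,18,19,22,23,26,27,30,31} = 0⊕1⊕1⊕0⊕0⊕0⊕1⊕1⊕1⊕0⊕0⊕1⊕1⊕1⊕0 = 0
p4 = XOR of data positions {5,6,7,12,13,14,15,20,21,22,23,28,29,30,31} = 0⊕1⊕1⊕1⊕0⊕0⊕1⊕0⊕0⊕0⊕0⊕0⊕1⊕1⊕0 = 0
p8 = XOR of data positions {9,10,11,12,13,14,15,24,25,26,27,28,29,30,31} = 1⊕0⊕0⊕1⊕0⊕0⊕1⊕1⊕1⊕1⊕1⊕0⊕1⊕1⊕0 = 1
p16 = XOR of data positions {17,18,19,20,21,22,23,24,25,26,27,28,29,30,31} = 0⊕1⊕1⊕0⊕0⊕0⊕0⊕1⊕1⊕1⊕1⊕0⊕1⊕1⊕0 = 0
Codeword b1..b31 = 1000011110010010011000011110110

1000011110010010011000011110110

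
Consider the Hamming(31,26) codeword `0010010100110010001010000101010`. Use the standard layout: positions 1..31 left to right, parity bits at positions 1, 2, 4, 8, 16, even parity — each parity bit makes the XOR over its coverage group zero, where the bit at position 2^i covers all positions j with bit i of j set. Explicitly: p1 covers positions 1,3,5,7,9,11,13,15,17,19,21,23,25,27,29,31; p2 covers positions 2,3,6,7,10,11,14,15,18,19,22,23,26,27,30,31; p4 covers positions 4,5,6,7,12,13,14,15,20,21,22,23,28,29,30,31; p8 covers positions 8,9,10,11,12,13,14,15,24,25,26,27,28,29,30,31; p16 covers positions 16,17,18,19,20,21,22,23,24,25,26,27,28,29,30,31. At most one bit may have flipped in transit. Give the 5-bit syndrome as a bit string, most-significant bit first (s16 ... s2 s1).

s1: b1⊕b3⊕b5⊕b7⊕b9⊕b11⊕b13⊕b15⊕b17⊕b19⊕b21⊕b23⊕b25⊕b27⊕b29⊕b31 = 0⊕1⊕0⊕0⊕0⊕1⊕0⊕1⊕0⊕1⊕1⊕0⊕0⊕0⊕0⊕0 = 1
s2: b2⊕b3⊕b6⊕b7⊕b10⊕b11⊕b14⊕b15⊕b18⊕b19⊕b22⊕b23⊕b26⊕b27⊕b30⊕b31 = 0⊕1⊕1⊕0⊕0⊕1⊕0⊕1⊕0⊕1⊕0⊕0⊕1⊕0⊕1⊕0 = 1
s4: b4⊕b5⊕b6⊕b7⊕b12⊕b13⊕b14⊕b15⊕b20⊕b21⊕b22⊕b23⊕b28⊕b29⊕b30⊕b31 = 0⊕0⊕1⊕0⊕1⊕0⊕0⊕1⊕0⊕1⊕0⊕0⊕1⊕0⊕1⊕0 = 0
s8: b8⊕b9⊕b10⊕b11⊕b12⊕b13⊕b14⊕b15⊕b24⊕b25⊕b26⊕b27⊕b28⊕b29⊕b30⊕b31 = 1⊕0⊕0⊕1⊕1⊕0⊕0⊕1⊕0⊕0⊕1⊕0⊕1⊕0⊕1⊕0 = 1
s16: b16⊕b17⊕b18⊕b19⊕b20⊕b21⊕b22⊕b23⊕b24⊕b25⊕b26⊕b27⊕b28⊕b29⊕b30⊕b31 = 0⊕0⊕0⊕1⊕0⊕1⊕0⊕0⊕0⊕0⊕1⊕0⊕1⊕0⊕1⊕0 = 1
Syndrome (s16...s1) = 11011 → position 27.

11011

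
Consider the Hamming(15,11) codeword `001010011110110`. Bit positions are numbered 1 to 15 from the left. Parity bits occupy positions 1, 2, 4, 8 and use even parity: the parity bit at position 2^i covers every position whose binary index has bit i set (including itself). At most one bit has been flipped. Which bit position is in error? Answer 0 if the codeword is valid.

5

s1: b1⊕b3⊕b5⊕b7⊕b9⊕b11⊕b13⊕b15 = 0⊕1⊕1⊕0⊕1⊕1⊕1⊕0 = 1
s2: b2⊕b3⊕b6⊕b7⊕b10⊕b11⊕b14⊕b15 = 0⊕1⊕0⊕0⊕1⊕1⊕1⊕0 = 0
s4: b4⊕b5⊕b6⊕b7⊕b12⊕b13⊕b14⊕b15 = 0⊕1⊕0⊕0⊕0⊕1⊕1⊕0 = 1
s8: b8⊕b9⊕b10⊕b11⊕b12⊕b13⊕b14⊕b15 = 1⊕1⊕1⊕1⊕0⊕1⊕1⊕0 = 0
Syndrome (s8...s1) = 0101 → position 5.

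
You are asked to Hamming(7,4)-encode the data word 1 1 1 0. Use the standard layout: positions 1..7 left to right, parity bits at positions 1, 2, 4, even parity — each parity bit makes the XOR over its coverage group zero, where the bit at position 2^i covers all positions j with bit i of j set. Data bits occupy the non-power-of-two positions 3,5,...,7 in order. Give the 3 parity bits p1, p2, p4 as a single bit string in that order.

Place data bits at non-power-of-two positions: b3=1, b5=1, b6=1, b7=0.
p1 = XOR of data positions {3,5,7} = 1⊕1⊕0 = 0
p2 = XOR of data positions {3,6,7} = 1⊕1⊕0 = 0
p4 = XOR of data positions {5,6,7} = 1⊕1⊕0 = 0
Parity bits p1,p2,p4 = 000

000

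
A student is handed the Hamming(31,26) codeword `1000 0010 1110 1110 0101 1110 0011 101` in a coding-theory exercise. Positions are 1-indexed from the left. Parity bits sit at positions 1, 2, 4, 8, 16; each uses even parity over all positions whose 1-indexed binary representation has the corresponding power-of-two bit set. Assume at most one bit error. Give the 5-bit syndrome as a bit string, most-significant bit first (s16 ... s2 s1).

10101

s1: b1⊕b3⊕b5⊕b7⊕b9⊕b11⊕b13⊕b15⊕b17⊕b19⊕b21⊕b23⊕b25⊕b27⊕b29⊕b31 = 1⊕0⊕0⊕1⊕1⊕1⊕1⊕1⊕0⊕0⊕1⊕1⊕0⊕1⊕1⊕1 = 1
s2: b2⊕b3⊕b6⊕b7⊕b10⊕b11⊕b14⊕b15⊕b18⊕b19⊕b22⊕b23⊕b26⊕b27⊕b30⊕b31 = 0⊕0⊕0⊕1⊕1⊕1⊕1⊕1⊕1⊕0⊕1⊕1⊕0⊕1⊕0⊕1 = 0
s4: b4⊕b5⊕b6⊕b7⊕b12⊕b13⊕b14⊕b15⊕b20⊕b21⊕b22⊕b23⊕b28⊕b29⊕b30⊕b31 = 0⊕0⊕0⊕1⊕0⊕1⊕1⊕1⊕1⊕1⊕1⊕1⊕1⊕1⊕0⊕1 = 1
s8: b8⊕b9⊕b10⊕b11⊕b12⊕b13⊕b14⊕b15⊕b24⊕b25⊕b26⊕b27⊕b28⊕b29⊕b30⊕b31 = 0⊕1⊕1⊕1⊕0⊕1⊕1⊕1⊕0⊕0⊕0⊕1⊕1⊕1⊕0⊕1 = 0
s16: b16⊕b17⊕b18⊕b19⊕b20⊕b21⊕b22⊕b23⊕b24⊕b25⊕b26⊕b27⊕b28⊕b29⊕b30⊕b31 = 0⊕0⊕1⊕0⊕1⊕1⊕1⊕1⊕0⊕0⊕0⊕1⊕1⊕1⊕0⊕1 = 1
Syndrome (s16...s1) = 10101 → position 21.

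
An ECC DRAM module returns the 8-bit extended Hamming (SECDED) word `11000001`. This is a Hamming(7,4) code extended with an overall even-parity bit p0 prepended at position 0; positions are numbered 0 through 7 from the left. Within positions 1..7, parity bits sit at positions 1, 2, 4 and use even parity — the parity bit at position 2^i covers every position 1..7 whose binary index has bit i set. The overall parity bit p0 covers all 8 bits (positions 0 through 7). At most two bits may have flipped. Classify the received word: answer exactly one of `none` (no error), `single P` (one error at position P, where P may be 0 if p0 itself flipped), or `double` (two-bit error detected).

single 6

s1: b1⊕b3⊕b5⊕b7 = 1⊕0⊕0⊕1 = 0
s2: b2⊕b3⊕b6⊕b7 = 0⊕0⊕0⊕1 = 1
s4: b4⊕b5⊕b6⊕b7 = 0⊕0⊕0⊕1 = 1
Syndrome (s4...s1) = 110 → position 6.
Overall parity (XOR of all 8 bits, including p0): 1⊕1⊕0⊕0⊕0⊕0⊕0⊕1 = 1
Overall=1, syndrome position=6 → single-bit error at position 6.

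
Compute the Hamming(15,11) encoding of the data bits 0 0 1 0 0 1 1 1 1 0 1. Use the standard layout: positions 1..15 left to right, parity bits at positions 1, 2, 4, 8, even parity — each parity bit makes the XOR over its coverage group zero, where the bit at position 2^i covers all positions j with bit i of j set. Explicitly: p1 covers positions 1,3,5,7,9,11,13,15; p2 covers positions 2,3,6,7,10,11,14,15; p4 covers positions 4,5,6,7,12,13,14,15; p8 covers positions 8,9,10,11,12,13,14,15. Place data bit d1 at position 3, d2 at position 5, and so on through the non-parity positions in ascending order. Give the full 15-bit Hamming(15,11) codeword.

100001010111101

Place data bits at non-power-of-two positions: b3=0, b5=0, b6=1, b7=0, b9=0, b10=1, b11=1, b12=1, b13=1, b14=0, b15=1.
p1 = XOR of data positions {3,5,7,9,11,13,15} = 0⊕0⊕0⊕0⊕1⊕1⊕1 = 1
p2 = XOR of data positions {3,6,7,10,11,14,15} = 0⊕1⊕0⊕1⊕1⊕0⊕1 = 0
p4 = XOR of data positions {5,6,7,12,13,14,15} = 0⊕1⊕0⊕1⊕1⊕0⊕1 = 0
p8 = XOR of data positions {9,10,11,12,13,14,15} = 0⊕1⊕1⊕1⊕1⊕0⊕1 = 1
Codeword b1..b15 = 100001010111101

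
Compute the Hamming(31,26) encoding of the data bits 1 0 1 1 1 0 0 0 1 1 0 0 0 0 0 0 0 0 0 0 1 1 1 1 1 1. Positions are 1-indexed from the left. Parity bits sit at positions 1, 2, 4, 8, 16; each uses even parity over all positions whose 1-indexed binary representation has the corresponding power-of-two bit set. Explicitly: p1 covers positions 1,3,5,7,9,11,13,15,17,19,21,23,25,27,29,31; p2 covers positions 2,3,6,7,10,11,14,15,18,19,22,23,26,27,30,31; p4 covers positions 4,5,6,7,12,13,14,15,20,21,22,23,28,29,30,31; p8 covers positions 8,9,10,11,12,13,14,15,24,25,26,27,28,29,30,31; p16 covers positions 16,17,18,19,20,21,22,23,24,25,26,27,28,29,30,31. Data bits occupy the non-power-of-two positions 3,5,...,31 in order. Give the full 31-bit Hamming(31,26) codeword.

1010011110001100000000000111111

Place data bits at non-power-of-two positions: b3=1, b5=0, b6=1, b7=1, b9=1, b10=0, b11=0, b12=0, b13=1, b14=1, b15=0, b17=0, b18=0, b19=0, b20=0, b21=0, b22=0, b23=0, b24=0, b25=0, b26=1, b27=1, b28=1, b29=1, b30=1, b31=1.
p1 = XOR of data positions {3,5,7,9,11,13,15,17,19,21,23,25,27,29,31} = 1⊕0⊕1⊕1⊕0⊕1⊕0⊕0⊕0⊕0⊕0⊕0⊕1⊕1⊕1 = 1
p2 = XOR of data positions {3,6,7,10,11,14,15,18,19,22,23,26,27,30,31} = 1⊕1⊕1⊕0⊕0⊕1⊕0⊕0⊕0⊕0⊕0⊕1⊕1⊕1⊕1 = 0
p4 = XOR of data positions {5,6,7,12,13,14,15,20,21,22,23,28,29,30,31} = 0⊕1⊕1⊕0⊕1⊕1⊕0⊕0⊕0⊕0⊕0⊕1⊕1⊕1⊕1 = 0
p8 = XOR of data positions {9,10,11,12,13,14,15,24,25,26,27,28,29,30,31} = 1⊕0⊕0⊕0⊕1⊕1⊕0⊕0⊕0⊕1⊕1⊕1⊕1⊕1⊕1 = 1
p16 = XOR of data positions {17,18,19,20,21,22,23,24,25,26,27,28,29,30,31} = 0⊕0⊕0⊕0⊕0⊕0⊕0⊕0⊕0⊕1⊕1⊕1⊕1⊕1⊕1 = 0
Codeword b1..b31 = 1010011110001100000000000111111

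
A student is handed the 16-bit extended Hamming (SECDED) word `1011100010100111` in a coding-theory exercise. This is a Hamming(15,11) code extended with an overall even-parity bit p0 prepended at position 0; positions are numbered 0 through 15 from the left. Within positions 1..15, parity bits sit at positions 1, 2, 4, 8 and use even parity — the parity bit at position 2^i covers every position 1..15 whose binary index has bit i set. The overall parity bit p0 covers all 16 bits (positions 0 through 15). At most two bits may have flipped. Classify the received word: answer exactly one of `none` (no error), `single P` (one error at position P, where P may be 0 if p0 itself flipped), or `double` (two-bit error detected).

single 11

s1: b1⊕b3⊕b5⊕b7⊕b9⊕b11⊕b13⊕b15 = 0⊕1⊕0⊕0⊕0⊕0⊕1⊕1 = 1
s2: b2⊕b3⊕b6⊕b7⊕b10⊕b11⊕b14⊕b15 = 1⊕1⊕0⊕0⊕1⊕0⊕1⊕1 = 1
s4: b4⊕b5⊕b6⊕b7⊕b12⊕b13⊕b14⊕b15 = 1⊕0⊕0⊕0⊕0⊕1⊕1⊕1 = 0
s8: b8⊕b9⊕b10⊕b11⊕b12⊕b13⊕b14⊕b15 = 1⊕0⊕1⊕0⊕0⊕1⊕1⊕1 = 1
Syndrome (s8...s1) = 1011 → position 11.
Overall parity (XOR of all 16 bits, including p0): 1⊕0⊕1⊕1⊕1⊕0⊕0⊕0⊕1⊕0⊕1⊕0⊕0⊕1⊕1⊕1 = 1
Overall=1, syndrome position=11 → single-bit error at position 11.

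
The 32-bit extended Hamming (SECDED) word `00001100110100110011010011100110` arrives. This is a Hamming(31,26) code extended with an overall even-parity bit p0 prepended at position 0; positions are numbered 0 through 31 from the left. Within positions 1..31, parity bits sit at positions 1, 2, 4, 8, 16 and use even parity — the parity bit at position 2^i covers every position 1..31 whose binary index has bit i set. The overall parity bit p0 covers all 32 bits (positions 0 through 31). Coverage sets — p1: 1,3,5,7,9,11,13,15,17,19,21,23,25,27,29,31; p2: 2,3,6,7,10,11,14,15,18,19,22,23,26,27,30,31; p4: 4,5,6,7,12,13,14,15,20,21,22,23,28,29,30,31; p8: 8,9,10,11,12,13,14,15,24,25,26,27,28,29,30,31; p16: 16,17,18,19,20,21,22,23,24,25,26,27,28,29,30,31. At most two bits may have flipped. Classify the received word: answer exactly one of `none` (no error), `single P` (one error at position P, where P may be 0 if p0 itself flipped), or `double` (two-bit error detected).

single 6

s1: b1⊕b3⊕b5⊕b7⊕b9⊕b11⊕b13⊕b15⊕b17⊕b19⊕b21⊕b23⊕b25⊕b27⊕b29⊕b31 = 0⊕0⊕1⊕0⊕1⊕1⊕0⊕1⊕0⊕1⊕1⊕0⊕1⊕0⊕1⊕0 = 0
s2: b2⊕b3⊕b6⊕b7⊕b10⊕b11⊕b14⊕b15⊕b18⊕b19⊕b22⊕b23⊕b26⊕b27⊕b30⊕b31 = 0⊕0⊕0⊕0⊕0⊕1⊕1⊕1⊕1⊕1⊕0⊕0⊕1⊕0⊕1⊕0 = 1
s4: b4⊕b5⊕b6⊕b7⊕b12⊕b13⊕b14⊕b15⊕b20⊕b21⊕b22⊕b23⊕b28⊕b29⊕b30⊕b31 = 1⊕1⊕0⊕0⊕0⊕0⊕1⊕1⊕0⊕1⊕0⊕0⊕0⊕1⊕1⊕0 = 1
s8: b8⊕b9⊕b10⊕b11⊕b12⊕b13⊕b14⊕b15⊕b24⊕b25⊕b26⊕b27⊕b28⊕b29⊕b30⊕b31 = 1⊕1⊕0⊕1⊕0⊕0⊕1⊕1⊕1⊕1⊕1⊕0⊕0⊕1⊕1⊕0 = 0
s16: b16⊕b17⊕b18⊕b19⊕b20⊕b21⊕b22⊕b23⊕b24⊕b25⊕b26⊕b27⊕b28⊕b29⊕b30⊕b31 = 0⊕0⊕1⊕1⊕0⊕1⊕0⊕0⊕1⊕1⊕1⊕0⊕0⊕1⊕1⊕0 = 0
Syndrome (s16...s1) = 00110 → position 6.
Overall parity (XOR of all 32 bits, including p0): 0⊕0⊕0⊕0⊕1⊕1⊕0⊕0⊕1⊕1⊕0⊕1⊕0⊕0⊕1⊕1⊕0⊕0⊕1⊕1⊕0⊕1⊕0⊕0⊕1⊕1⊕1⊕0⊕0⊕1⊕1⊕0 = 1
Overall=1, syndrome position=6 → single-bit error at position 6.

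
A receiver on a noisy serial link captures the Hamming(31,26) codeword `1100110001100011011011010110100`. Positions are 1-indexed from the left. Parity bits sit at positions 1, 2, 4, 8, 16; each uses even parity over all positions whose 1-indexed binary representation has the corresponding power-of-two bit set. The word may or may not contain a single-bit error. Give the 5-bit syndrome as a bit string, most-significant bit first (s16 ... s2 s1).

s1: b1⊕b3⊕b5⊕b7⊕b9⊕b11⊕b13⊕b15⊕b17⊕b19⊕b21⊕b23⊕b25⊕b27⊕b29⊕b31 = 1⊕0⊕1⊕0⊕0⊕1⊕0⊕1⊕0⊕1⊕1⊕0⊕0⊕1⊕1⊕0 = 0
s2: b2⊕b3⊕b6⊕b7⊕b10⊕b11⊕b14⊕b15⊕b18⊕b19⊕b22⊕b23⊕b26⊕b27⊕b30⊕b31 = 1⊕0⊕1⊕0⊕1⊕1⊕0⊕1⊕1⊕1⊕1⊕0⊕1⊕1⊕0⊕0 = 0
s4: b4⊕b5⊕b6⊕b7⊕b12⊕b13⊕b14⊕b15⊕b20⊕b21⊕b22⊕b23⊕b28⊕b29⊕b30⊕b31 = 0⊕1⊕1⊕0⊕0⊕0⊕0⊕1⊕0⊕1⊕1⊕0⊕0⊕1⊕0⊕0 = 0
s8: b8⊕b9⊕b10⊕b11⊕b12⊕b13⊕b14⊕b15⊕b24⊕b25⊕b26⊕b27⊕b28⊕b29⊕b30⊕b31 = 0⊕0⊕1⊕1⊕0⊕0⊕0⊕1⊕1⊕0⊕1⊕1⊕0⊕1⊕0⊕0 = 1
s16: b16⊕b17⊕b18⊕b19⊕b20⊕b21⊕b22⊕b23⊕b24⊕b25⊕b26⊕b27⊕b28⊕b29⊕b30⊕b31 = 1⊕0⊕1⊕1⊕0⊕1⊕1⊕0⊕1⊕0⊕1⊕1⊕0⊕1⊕0⊕0 = 1
Syndrome (s16...s1) = 11000 → position 24.

11000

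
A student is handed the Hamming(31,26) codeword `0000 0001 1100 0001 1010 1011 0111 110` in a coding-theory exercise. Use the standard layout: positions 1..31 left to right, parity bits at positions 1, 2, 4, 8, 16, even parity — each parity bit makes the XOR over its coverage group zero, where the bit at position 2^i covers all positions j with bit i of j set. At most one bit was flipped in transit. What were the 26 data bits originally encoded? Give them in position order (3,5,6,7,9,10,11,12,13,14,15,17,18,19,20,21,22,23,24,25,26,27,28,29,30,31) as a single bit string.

s1: b1⊕b3⊕b5⊕b7⊕b9⊕b11⊕b13⊕b15⊕b17⊕b19⊕b21⊕b23⊕b25⊕b27⊕b29⊕b31 = 0⊕0⊕0⊕0⊕1⊕0⊕0⊕0⊕1⊕1⊕1⊕1⊕0⊕1⊕1⊕0 = 1
s2: b2⊕b3⊕b6⊕b7⊕b10⊕b11⊕b14⊕b15⊕b18⊕b19⊕b22⊕b23⊕b26⊕b27⊕b30⊕b31 = 0⊕0⊕0⊕0⊕1⊕0⊕0⊕0⊕0⊕1⊕0⊕1⊕1⊕1⊕1⊕0 = 0
s4: b4⊕b5⊕b6⊕b7⊕b12⊕b13⊕b14⊕b15⊕b20⊕b21⊕b22⊕b23⊕b28⊕b29⊕b30⊕b31 = 0⊕0⊕0⊕0⊕0⊕0⊕0⊕0⊕0⊕1⊕0⊕1⊕1⊕1⊕1⊕0 = 1
s8: b8⊕b9⊕b10⊕b11⊕b12⊕b13⊕b14⊕b15⊕b24⊕b25⊕b26⊕b27⊕b28⊕b29⊕b30⊕b31 = 1⊕1⊕1⊕0⊕0⊕0⊕0⊕0⊕1⊕0⊕1⊕1⊕1⊕1⊕1⊕0 = 1
s16: b16⊕b17⊕b18⊕b19⊕b20⊕b21⊕b22⊕b23⊕b24⊕b25⊕b26⊕b27⊕b28⊕b29⊕b30⊕b31 = 1⊕1⊕0⊕1⊕0⊕1⊕0⊕1⊕1⊕0⊕1⊕1⊕1⊕1⊕1⊕0 = 1
Syndrome (s16...s1) = 11101 → position 29.
Flip bit 29: corrected codeword = 0000000111000001101010110111010
Data bits at positions 3,5,6,7,9,10,11,12,13,14,15,17,18,19,20,21,22,23,24,25,26,27,28,29,30,31: 00001100000101010110111010

00001100000101010110111010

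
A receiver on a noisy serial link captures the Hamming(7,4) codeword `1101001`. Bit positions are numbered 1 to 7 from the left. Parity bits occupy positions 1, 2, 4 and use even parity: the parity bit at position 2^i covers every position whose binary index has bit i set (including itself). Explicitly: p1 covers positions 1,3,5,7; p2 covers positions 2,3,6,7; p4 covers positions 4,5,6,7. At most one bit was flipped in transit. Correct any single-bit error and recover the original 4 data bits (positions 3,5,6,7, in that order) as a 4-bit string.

s1: b1⊕b3⊕b5⊕b7 = 1⊕0⊕0⊕1 = 0
s2: b2⊕b3⊕b6⊕b7 = 1⊕0⊕0⊕1 = 0
s4: b4⊕b5⊕b6⊕b7 = 1⊕0⊕0⊕1 = 0
Syndrome (s4...s1) = 000 → position 0 (no error).
No correction needed.
Data bits at positions 3,5,6,7: 0001

0001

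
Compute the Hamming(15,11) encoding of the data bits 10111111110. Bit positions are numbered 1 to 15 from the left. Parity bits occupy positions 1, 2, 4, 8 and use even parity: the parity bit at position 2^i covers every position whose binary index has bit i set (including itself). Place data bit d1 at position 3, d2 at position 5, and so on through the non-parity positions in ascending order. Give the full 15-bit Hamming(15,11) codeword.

101101101111110

Place data bits at non-power-of-two positions: b3=1, b5=0, b6=1, b7=1, b9=1, b10=1, b11=1, b12=1, b13=1, b14=1, b15=0.
p1 = XOR of data positions {3,5,7,9,11,13,15} = 1⊕0⊕1⊕1⊕1⊕1⊕0 = 1
p2 = XOR of data positions {3,6,7,10,11,14,15} = 1⊕1⊕1⊕1⊕1⊕1⊕0 = 0
p4 = XOR of data positions {5,6,7,12,13,14,15} = 0⊕1⊕1⊕1⊕1⊕1⊕0 = 1
p8 = XOR of data positions {9,10,11,12,13,14,15} = 1⊕1⊕1⊕1⊕1⊕1⊕0 = 0
Codeword b1..b15 = 101101101111110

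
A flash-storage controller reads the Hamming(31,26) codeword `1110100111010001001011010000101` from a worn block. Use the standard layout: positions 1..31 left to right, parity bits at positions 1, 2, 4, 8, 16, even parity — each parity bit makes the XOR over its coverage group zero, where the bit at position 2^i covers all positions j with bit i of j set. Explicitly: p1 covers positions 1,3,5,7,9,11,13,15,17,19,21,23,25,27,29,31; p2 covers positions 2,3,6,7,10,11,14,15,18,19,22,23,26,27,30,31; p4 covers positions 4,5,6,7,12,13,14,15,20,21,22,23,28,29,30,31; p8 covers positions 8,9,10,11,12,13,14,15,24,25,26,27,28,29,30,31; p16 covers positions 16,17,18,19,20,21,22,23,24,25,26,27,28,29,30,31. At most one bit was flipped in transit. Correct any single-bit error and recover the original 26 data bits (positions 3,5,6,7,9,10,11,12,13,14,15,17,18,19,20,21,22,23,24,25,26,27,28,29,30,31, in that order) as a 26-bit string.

11001101000001011000000101

s1: b1⊕b3⊕b5⊕b7⊕b9⊕b11⊕b13⊕b15⊕b17⊕b19⊕b21⊕b23⊕b25⊕b27⊕b29⊕b31 = 1⊕1⊕1⊕0⊕1⊕0⊕0⊕0⊕0⊕1⊕1⊕0⊕0⊕0⊕1⊕1 = 0
s2: b2⊕b3⊕b6⊕b7⊕b10⊕b11⊕b14⊕b15⊕b18⊕b19⊕b22⊕b23⊕b26⊕b27⊕b30⊕b31 = 1⊕1⊕0⊕0⊕1⊕0⊕0⊕0⊕0⊕1⊕1⊕0⊕0⊕0⊕0⊕1 = 0
s4: b4⊕b5⊕b6⊕b7⊕b12⊕b13⊕b14⊕b15⊕b20⊕b21⊕b22⊕b23⊕b28⊕b29⊕b30⊕b31 = 0⊕1⊕0⊕0⊕1⊕0⊕0⊕0⊕0⊕1⊕1⊕0⊕0⊕1⊕0⊕1 = 0
s8: b8⊕b9⊕b10⊕b11⊕b12⊕b13⊕b14⊕b15⊕b24⊕b25⊕b26⊕b27⊕b28⊕b29⊕b30⊕b31 = 1⊕1⊕1⊕0⊕1⊕0⊕0⊕0⊕1⊕0⊕0⊕0⊕0⊕1⊕0⊕1 = 1
s16: b16⊕b17⊕b18⊕b19⊕b20⊕b21⊕b22⊕b23⊕b24⊕b25⊕b26⊕b27⊕b28⊕b29⊕b30⊕b31 = 1⊕0⊕0⊕1⊕0⊕1⊕1⊕0⊕1⊕0⊕0⊕0⊕0⊕1⊕0⊕1 = 1
Syndrome (s16...s1) = 11000 → position 24.
Flip bit 24: corrected codeword = 1110100111010001001011000000101
Data bits at positions 3,5,6,7,9,10,11,12,13,14,15,17,18,19,20,21,22,23,24,25,26,27,28,29,30,31: 11001101000001011000000101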